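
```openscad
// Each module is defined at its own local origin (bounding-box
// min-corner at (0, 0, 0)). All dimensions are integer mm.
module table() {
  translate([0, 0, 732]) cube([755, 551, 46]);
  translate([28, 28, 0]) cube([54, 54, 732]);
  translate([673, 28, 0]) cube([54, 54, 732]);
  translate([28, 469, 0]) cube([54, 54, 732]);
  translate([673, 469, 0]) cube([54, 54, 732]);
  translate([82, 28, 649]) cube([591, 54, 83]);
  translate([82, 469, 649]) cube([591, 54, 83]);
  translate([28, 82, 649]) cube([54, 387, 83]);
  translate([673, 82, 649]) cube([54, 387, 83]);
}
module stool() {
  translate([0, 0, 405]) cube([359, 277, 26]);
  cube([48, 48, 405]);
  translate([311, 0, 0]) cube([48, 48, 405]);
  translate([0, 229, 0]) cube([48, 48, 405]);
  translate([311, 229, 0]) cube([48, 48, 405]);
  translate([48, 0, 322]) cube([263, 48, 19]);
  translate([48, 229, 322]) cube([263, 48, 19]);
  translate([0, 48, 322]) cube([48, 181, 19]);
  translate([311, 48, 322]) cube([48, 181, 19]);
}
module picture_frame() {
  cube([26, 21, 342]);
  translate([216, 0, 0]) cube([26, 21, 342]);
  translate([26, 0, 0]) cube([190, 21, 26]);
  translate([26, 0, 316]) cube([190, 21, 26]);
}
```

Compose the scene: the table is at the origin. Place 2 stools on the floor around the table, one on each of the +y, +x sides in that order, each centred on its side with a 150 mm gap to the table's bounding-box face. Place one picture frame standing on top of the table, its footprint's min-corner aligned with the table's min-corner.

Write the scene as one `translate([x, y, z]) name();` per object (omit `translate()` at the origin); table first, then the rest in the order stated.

table();
translate([198, 701, 0]) stool();
translate([905, 137, 0]) stool();
translate([0, 0, 778]) picture_frame();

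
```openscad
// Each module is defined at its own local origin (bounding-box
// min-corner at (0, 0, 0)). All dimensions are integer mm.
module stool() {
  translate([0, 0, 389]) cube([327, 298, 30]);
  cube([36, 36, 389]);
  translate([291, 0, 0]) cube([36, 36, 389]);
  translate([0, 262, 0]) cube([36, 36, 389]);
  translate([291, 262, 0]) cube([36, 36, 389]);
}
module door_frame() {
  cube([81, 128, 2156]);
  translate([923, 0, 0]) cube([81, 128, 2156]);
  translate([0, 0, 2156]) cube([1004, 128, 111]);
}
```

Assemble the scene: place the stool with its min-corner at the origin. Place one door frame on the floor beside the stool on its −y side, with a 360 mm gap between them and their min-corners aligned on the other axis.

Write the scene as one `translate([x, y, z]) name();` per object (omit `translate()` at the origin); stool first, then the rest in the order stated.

stool();
translate([0, -488, 0]) door_frame();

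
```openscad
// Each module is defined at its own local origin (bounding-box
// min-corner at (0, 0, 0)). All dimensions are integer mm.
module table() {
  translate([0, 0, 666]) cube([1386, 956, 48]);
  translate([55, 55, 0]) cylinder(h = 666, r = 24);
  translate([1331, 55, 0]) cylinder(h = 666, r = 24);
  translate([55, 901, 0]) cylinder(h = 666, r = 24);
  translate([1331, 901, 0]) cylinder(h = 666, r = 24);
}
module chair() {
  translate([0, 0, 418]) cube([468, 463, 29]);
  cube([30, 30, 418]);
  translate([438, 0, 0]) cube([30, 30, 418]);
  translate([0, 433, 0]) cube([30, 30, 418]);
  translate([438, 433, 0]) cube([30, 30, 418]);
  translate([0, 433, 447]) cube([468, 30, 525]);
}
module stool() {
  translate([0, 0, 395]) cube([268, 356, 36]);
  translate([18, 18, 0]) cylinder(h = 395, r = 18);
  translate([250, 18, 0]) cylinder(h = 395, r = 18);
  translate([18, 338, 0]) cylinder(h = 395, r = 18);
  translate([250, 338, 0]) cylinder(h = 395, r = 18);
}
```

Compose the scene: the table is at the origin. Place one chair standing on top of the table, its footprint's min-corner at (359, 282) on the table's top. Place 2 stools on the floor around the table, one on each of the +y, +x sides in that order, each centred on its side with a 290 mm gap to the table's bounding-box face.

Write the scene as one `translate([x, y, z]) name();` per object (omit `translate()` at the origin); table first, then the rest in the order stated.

table();
translate([359, 282, 714]) chair();
translate([559, 1246, 0]) stool();
translate([1676, 300, 0]) stool();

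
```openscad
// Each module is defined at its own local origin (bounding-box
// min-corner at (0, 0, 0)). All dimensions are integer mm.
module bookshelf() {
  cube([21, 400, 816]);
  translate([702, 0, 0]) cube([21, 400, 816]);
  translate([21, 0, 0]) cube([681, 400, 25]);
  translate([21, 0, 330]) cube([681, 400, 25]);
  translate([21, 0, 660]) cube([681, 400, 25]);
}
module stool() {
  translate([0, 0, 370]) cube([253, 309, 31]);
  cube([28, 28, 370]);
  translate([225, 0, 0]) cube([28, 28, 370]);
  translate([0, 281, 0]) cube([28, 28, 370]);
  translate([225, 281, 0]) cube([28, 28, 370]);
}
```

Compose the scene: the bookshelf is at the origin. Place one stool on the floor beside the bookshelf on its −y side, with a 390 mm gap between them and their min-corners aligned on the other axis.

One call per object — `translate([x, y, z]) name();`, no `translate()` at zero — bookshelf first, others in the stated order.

bookshelf();
translate([0, -699, 0]) stool();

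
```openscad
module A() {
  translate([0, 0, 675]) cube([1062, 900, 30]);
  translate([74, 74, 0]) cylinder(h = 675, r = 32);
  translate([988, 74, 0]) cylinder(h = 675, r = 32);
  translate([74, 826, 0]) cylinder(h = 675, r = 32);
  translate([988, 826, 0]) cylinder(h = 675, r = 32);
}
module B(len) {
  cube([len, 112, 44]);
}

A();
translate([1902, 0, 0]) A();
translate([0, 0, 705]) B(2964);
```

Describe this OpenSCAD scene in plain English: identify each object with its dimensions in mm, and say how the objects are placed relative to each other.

A is a table: top 1062 mm (x) × 900 mm (y), 30 mm thick, upper face at z = 705 mm, on four round legs of 64 mm diameter, each leg's bounding box inset 42 mm from the nearest pair of top edges, running from z = 0 to the bottom of the top.

B is a rectangular beam 2964 mm long (x), 112 mm deep (y), 44 mm thick (z).

The beam spans the tops of two tables placed 840 mm apart, resting at z = 705 mm.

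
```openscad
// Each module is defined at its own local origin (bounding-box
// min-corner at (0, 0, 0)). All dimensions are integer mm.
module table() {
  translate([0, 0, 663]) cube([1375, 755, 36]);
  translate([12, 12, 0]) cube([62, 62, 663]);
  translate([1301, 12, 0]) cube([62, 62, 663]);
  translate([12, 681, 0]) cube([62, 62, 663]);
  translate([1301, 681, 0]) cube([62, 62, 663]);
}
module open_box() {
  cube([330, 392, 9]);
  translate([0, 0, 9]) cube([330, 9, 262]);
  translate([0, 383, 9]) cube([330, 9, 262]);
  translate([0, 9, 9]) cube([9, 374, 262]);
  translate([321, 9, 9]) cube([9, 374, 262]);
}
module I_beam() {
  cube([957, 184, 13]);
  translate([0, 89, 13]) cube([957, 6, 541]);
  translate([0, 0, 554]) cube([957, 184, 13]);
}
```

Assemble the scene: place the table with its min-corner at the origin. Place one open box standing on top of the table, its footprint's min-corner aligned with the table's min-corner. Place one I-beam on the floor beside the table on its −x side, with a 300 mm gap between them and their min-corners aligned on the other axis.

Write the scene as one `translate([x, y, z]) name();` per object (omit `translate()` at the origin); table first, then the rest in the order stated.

table();
translate([0, 0, 699]) open_box();
translate([-1257, 0, 0]) I_beam();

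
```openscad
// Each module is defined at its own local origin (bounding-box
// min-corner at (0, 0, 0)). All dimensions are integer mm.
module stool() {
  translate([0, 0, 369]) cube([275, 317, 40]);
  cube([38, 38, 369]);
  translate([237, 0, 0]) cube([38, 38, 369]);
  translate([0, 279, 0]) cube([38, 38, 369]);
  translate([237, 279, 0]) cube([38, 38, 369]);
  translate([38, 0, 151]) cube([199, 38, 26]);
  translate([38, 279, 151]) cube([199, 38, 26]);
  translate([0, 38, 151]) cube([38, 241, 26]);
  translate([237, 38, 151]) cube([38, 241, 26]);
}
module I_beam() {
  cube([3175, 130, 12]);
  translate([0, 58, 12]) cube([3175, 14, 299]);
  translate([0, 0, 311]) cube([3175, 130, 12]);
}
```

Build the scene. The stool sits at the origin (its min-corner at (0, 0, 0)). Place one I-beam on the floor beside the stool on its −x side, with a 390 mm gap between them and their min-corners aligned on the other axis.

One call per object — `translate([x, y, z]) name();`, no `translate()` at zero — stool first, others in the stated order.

stool();
translate([-3565, 0, 0]) I_beam();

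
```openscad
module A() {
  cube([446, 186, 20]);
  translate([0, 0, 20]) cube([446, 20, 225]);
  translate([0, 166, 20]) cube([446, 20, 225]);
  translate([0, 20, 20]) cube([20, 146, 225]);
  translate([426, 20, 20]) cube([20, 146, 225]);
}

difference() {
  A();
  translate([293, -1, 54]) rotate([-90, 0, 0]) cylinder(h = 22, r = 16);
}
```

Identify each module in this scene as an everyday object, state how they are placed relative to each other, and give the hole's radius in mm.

A is an open box. The open box has a circular hole through its front wall. The hole's radius is 16 mm.

The subtracted cylinder has r = 16 mm.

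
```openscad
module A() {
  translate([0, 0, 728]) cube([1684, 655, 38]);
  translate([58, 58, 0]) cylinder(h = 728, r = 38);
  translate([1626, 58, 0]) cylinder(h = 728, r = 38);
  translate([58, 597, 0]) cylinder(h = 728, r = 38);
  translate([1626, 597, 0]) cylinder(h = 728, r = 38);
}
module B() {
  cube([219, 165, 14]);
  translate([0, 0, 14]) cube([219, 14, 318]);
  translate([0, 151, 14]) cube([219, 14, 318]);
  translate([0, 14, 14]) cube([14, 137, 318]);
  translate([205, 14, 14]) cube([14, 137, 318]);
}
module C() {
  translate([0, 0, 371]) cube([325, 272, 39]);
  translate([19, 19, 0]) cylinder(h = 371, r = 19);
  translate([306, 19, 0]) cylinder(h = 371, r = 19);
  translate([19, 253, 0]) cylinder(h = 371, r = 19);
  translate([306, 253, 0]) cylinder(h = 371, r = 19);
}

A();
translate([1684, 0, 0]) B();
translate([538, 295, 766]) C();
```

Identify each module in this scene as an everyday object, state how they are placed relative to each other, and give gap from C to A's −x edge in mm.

A is a table. B is an open box. C is a stool. The open box is against the table's +x side, with their −y faces flush. The stool is on top of the table. The gap from the stool to the table's −x edge is 538 mm.

The stool's min-x is at 538; the table's min-x is 0; gap = 538 mm.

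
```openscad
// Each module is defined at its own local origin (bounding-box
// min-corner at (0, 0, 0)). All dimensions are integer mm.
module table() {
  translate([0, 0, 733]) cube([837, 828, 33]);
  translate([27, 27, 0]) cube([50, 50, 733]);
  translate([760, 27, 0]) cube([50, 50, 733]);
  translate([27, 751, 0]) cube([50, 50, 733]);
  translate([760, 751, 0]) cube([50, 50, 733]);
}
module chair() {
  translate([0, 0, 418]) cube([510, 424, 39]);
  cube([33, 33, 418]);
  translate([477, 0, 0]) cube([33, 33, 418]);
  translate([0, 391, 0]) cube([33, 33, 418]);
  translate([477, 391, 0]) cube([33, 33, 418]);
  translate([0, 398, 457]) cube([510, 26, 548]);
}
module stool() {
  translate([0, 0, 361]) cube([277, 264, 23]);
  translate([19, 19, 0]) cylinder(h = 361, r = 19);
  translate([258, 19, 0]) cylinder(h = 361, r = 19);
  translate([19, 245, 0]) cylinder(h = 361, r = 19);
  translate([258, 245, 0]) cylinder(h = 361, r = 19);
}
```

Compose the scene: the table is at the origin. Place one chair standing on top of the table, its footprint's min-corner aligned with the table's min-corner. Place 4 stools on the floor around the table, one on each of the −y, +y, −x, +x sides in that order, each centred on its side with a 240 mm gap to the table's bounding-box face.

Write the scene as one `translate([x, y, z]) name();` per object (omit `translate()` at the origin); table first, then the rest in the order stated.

table();
translate([0, 0, 766]) chair();
translate([280, -504, 0]) stool();
translate([280, 1068, 0]) stool();
translate([-517, 282, 0]) stool();
translate([1077, 282, 0]) stool();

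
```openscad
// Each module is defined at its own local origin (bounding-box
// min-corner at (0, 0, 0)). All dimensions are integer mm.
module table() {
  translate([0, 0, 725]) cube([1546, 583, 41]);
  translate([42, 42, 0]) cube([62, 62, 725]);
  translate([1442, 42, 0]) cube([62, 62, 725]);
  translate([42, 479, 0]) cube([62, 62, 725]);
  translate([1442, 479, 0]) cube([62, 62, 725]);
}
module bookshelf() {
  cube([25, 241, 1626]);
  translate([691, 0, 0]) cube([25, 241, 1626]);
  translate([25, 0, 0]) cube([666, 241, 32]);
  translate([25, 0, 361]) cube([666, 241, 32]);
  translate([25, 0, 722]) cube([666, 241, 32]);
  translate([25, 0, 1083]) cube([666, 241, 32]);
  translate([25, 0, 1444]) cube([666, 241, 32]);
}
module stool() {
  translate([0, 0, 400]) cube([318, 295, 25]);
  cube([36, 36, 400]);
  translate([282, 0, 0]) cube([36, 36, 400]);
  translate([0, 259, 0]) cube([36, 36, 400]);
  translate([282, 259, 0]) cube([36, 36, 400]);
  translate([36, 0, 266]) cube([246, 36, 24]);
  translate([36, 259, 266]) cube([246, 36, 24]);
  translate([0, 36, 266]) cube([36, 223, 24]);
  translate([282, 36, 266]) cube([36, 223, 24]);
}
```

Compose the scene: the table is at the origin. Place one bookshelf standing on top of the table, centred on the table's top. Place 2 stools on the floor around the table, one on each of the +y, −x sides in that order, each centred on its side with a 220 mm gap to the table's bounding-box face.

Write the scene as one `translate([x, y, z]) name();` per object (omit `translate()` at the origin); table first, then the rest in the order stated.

table();
translate([415, 171, 766]) bookshelf();
translate([614, 803, 0]) stool();
translate([-538, 144, 0]) stool();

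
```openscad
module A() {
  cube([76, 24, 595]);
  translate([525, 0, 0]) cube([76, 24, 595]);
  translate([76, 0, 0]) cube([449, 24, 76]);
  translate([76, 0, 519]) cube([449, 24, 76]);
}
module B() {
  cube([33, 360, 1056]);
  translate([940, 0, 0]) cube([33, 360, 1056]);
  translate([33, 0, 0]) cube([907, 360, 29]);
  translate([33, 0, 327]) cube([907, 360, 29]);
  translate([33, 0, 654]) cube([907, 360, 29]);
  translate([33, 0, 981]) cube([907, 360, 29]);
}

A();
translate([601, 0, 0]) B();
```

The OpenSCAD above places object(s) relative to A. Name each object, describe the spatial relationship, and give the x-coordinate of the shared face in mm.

A is a picture frame. B is a bookshelf. The bookshelf is against the picture frame's +x side, with their −y faces flush. The x-coordinate of the shared face is 601 mm.

The picture frame's +x face and the bookshelf's −x face are both at x = 601 mm.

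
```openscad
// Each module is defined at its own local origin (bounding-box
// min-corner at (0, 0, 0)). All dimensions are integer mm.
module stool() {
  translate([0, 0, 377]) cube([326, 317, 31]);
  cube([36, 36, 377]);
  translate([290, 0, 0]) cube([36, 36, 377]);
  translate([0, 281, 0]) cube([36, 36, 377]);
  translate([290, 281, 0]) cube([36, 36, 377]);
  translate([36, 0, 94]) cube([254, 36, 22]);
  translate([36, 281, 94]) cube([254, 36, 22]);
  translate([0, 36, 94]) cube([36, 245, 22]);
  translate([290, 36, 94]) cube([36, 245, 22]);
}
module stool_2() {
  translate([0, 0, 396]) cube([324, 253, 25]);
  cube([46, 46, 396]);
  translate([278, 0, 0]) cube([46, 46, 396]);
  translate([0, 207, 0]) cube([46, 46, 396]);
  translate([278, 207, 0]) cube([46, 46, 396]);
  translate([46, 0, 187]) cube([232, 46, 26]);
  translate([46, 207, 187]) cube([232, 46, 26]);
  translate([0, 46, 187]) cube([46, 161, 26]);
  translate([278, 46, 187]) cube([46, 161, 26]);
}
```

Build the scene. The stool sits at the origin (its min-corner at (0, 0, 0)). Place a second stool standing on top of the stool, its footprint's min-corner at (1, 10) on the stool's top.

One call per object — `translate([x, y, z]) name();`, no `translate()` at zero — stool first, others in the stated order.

stool();
translate([1, 10, 408]) stool_2();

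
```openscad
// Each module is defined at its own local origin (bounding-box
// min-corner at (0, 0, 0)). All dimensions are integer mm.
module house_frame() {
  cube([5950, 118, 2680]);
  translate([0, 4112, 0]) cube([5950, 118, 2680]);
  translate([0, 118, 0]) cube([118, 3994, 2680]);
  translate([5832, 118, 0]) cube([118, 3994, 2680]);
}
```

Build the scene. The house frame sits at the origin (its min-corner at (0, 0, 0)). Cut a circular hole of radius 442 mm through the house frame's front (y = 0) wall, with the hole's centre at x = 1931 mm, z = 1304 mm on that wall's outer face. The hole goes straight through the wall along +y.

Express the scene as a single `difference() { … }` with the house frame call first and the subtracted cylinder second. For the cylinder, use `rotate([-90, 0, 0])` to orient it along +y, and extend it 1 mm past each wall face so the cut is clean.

difference() {
  house_frame();
  translate([1931, -1, 1304]) rotate([-90, 0, 0]) cylinder(h = 120, r = 442);
}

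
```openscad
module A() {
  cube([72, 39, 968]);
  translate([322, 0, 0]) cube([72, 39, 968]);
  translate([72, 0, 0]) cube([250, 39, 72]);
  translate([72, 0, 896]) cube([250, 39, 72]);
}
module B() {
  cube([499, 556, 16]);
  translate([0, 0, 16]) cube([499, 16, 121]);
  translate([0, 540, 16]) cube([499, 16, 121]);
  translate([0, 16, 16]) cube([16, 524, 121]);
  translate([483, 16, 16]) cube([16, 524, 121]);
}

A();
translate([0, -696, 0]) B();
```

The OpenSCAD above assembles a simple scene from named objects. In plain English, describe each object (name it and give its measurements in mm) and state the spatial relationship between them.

A is a rectangular picture frame lying in the x–z plane (depth along y). The opening is 250 mm wide (x) by 824 mm tall (z), surrounded by a border 72 mm wide on all four sides. The frame is 39 mm deep and is made of two full-height vertical stiles with two horizontal rails fitted between them.

B is an open-topped rectangular box: outside dimensions 499×556×137 mm, with a uniform wall and base thickness of 16 mm. The base is a full 499×556 slab on the floor; four walls sit on top of the base. The front and back walls (the −y and +y sides) span the full width; the two side walls fit between them.

The open box is on the floor beside the picture frame on its −y side.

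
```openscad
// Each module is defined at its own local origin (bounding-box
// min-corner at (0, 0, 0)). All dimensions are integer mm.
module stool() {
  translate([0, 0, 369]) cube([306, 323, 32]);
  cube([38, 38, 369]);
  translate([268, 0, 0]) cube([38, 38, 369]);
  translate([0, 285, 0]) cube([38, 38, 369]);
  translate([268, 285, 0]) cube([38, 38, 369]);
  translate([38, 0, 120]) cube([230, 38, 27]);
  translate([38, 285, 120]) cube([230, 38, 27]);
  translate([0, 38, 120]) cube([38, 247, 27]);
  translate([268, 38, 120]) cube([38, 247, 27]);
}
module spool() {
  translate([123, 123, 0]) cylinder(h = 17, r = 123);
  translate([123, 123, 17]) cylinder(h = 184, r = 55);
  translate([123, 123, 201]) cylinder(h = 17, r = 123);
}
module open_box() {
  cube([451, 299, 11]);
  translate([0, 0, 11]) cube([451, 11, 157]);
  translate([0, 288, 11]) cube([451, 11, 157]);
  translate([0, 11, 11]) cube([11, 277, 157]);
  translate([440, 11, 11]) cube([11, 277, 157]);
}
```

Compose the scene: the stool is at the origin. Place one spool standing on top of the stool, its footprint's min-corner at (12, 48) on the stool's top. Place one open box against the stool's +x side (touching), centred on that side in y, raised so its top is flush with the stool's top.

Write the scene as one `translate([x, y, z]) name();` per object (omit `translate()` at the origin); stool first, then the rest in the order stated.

stool();
translate([12, 48, 401]) spool();
translate([306, 12, 233]) open_box();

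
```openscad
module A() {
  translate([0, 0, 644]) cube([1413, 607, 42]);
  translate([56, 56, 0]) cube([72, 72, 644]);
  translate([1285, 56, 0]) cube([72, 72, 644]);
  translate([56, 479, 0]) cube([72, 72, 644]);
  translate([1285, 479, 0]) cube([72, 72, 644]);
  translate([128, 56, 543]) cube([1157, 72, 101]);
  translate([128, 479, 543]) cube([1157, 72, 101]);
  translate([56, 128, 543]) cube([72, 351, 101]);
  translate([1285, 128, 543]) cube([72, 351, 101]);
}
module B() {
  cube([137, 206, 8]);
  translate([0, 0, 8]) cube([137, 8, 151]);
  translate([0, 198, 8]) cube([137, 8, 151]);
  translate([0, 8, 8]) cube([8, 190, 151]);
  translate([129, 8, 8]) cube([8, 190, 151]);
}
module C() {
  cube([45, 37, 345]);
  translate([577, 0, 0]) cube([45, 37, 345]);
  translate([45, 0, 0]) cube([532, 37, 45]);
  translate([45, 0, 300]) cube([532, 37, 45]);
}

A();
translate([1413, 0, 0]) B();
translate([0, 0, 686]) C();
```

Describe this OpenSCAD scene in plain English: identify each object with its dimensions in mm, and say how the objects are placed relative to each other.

A is a rectangular dining table. The top is 1413×607×42 mm with its upper surface at z = 686 mm. It stands on four 72×72 mm square legs, each inset 56 mm from the nearest pair of top edges, running from the floor to the underside of the top. Four apron rails, 72 mm thick and 101 mm tall, run between adjacent legs with their top edges flush with the underside of the top and their outer faces flush with the legs' outer faces.

B is an open storage box with external size 137×206×159 mm and wall thickness 8 mm (the base is also 8 mm thick). The base covers the whole footprint; the four walls stand on the base, with the y-facing walls full-width and the x-facing walls fitting between their inner faces.

C is a rectangular picture frame lying in the x–z plane (depth along y). The opening is 532 mm wide (x) by 255 mm tall (z), surrounded by a border 45 mm wide on all four sides. The frame is 37 mm deep and is made of two full-height vertical stiles with two horizontal rails fitted between them.

The open box is against the table's +x side, with their −y faces flush. The picture frame is on top of the table.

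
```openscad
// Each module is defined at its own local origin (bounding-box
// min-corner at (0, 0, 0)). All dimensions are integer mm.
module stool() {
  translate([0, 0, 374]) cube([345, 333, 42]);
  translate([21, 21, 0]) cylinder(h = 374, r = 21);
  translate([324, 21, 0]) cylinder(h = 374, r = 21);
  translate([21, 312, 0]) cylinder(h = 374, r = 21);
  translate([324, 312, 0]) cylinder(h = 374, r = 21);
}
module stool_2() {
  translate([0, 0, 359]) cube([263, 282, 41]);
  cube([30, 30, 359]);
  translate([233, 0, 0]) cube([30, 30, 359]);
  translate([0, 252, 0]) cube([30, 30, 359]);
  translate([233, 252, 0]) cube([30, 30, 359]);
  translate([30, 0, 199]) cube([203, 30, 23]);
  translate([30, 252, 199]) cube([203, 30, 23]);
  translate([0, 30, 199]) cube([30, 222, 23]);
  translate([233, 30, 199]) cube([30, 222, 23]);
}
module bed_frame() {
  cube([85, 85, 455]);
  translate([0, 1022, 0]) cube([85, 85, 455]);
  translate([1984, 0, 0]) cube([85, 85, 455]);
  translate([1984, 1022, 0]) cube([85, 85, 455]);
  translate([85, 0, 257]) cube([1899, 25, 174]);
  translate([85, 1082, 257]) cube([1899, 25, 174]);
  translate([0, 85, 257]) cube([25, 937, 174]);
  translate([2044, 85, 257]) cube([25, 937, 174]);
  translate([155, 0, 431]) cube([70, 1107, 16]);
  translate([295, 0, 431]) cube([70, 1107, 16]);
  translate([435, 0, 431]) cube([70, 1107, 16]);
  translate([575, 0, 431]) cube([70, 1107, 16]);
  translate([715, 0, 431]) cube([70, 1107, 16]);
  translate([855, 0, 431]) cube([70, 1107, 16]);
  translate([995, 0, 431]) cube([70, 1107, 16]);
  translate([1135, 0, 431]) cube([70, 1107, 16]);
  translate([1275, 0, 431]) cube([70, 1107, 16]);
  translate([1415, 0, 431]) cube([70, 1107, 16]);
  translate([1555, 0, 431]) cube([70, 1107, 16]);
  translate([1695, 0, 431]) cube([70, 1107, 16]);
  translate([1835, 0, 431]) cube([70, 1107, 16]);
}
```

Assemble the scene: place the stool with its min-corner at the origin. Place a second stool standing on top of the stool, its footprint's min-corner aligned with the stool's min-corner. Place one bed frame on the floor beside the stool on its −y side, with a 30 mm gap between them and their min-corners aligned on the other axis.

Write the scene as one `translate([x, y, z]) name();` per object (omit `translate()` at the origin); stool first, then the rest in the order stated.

stool();
translate([0, 0, 416]) stool_2();
translate([0, -1137, 0]) bed_frame();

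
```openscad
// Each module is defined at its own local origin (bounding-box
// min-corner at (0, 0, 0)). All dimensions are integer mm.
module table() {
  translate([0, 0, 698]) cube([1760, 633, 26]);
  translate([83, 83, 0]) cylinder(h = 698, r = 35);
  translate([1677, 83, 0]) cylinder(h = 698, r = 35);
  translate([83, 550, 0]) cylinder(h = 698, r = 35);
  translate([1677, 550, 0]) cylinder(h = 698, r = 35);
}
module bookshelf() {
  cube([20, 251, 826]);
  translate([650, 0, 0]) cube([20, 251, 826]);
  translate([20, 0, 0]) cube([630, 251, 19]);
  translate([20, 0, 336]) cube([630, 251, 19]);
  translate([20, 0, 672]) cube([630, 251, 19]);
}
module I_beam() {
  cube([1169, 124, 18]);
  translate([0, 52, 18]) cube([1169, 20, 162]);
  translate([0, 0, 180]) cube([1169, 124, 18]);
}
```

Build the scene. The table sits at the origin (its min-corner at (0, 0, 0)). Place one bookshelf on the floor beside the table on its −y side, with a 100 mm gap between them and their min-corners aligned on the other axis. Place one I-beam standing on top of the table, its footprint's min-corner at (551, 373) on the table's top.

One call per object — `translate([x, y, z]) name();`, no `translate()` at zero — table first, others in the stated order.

table();
translate([0, -351, 0]) bookshelf();
translate([551, 373, 724]) I_beam();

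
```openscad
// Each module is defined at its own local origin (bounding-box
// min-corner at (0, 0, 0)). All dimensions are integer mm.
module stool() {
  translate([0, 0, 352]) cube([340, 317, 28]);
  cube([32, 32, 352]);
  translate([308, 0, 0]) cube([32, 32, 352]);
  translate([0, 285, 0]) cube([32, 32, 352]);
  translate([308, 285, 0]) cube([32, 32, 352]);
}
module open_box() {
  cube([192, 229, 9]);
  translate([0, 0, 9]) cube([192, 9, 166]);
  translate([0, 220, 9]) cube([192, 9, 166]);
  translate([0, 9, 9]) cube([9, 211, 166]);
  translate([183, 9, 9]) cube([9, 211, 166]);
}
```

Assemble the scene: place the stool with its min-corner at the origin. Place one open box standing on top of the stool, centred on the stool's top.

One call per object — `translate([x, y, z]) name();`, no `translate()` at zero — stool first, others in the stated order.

stool();
translate([74, 44, 380]) open_box();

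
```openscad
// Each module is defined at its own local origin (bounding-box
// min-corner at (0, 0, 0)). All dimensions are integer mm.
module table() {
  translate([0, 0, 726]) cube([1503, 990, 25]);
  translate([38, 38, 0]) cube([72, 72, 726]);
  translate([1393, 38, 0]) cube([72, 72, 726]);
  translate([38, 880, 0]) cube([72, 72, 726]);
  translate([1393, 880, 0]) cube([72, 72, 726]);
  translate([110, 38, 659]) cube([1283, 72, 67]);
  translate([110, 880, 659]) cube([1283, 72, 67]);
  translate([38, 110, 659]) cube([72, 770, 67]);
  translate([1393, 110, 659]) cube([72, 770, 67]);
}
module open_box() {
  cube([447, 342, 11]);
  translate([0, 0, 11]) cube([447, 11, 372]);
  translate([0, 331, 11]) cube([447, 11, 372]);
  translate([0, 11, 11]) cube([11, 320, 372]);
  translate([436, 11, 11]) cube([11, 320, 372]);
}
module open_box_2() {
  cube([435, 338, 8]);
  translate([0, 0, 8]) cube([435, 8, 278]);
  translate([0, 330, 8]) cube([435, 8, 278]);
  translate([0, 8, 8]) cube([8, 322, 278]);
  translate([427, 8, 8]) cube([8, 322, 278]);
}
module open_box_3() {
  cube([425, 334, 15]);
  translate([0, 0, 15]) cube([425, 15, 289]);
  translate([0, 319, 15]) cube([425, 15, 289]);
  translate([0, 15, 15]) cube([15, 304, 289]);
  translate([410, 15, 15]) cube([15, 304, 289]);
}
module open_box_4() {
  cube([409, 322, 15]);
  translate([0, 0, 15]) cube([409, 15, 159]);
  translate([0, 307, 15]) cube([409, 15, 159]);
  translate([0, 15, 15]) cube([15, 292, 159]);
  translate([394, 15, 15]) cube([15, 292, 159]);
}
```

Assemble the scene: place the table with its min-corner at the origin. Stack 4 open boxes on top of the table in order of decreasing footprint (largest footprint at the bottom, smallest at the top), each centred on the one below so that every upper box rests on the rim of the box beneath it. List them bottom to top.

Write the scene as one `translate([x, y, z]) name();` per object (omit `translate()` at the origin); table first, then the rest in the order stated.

table();
translate([528, 324, 751]) open_box();
translate([534, 326, 1134]) open_box_2();
translate([539, 328, 1420]) open_box_3();
translate([547, 334, 1724]) open_box_4();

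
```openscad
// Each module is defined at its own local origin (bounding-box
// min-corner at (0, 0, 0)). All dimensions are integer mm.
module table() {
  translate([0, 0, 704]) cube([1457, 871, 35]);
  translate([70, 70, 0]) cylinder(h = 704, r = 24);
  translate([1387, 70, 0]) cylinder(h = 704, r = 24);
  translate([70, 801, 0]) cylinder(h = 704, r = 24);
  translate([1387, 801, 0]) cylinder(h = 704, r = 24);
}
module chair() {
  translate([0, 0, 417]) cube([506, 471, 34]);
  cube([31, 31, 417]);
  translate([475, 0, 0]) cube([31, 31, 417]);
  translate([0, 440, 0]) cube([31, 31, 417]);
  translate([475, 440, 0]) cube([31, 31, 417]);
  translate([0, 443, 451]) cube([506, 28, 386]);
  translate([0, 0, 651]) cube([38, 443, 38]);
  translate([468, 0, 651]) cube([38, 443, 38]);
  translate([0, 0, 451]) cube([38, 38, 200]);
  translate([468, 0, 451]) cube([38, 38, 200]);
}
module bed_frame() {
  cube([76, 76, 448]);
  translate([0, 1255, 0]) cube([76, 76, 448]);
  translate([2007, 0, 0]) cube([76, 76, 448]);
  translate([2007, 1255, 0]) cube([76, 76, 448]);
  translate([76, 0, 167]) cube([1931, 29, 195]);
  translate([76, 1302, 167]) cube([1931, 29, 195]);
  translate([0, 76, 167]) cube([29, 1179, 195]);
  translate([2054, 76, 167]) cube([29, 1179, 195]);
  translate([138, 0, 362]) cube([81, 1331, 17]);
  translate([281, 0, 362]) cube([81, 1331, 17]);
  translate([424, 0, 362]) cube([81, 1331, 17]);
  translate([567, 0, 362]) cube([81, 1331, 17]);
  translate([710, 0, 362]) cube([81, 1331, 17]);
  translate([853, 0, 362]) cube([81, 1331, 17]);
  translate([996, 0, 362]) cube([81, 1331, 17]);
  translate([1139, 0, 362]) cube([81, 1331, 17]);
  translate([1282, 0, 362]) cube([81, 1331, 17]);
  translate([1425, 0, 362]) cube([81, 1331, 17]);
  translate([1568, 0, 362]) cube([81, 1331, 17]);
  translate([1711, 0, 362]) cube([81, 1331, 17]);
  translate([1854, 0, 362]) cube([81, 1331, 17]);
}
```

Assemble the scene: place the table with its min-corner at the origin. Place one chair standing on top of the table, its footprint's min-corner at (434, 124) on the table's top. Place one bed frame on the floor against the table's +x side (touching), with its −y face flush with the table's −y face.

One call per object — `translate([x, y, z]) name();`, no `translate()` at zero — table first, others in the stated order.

table();
translate([434, 124, 739]) chair();
translate([1457, 0, 0]) bed_frame();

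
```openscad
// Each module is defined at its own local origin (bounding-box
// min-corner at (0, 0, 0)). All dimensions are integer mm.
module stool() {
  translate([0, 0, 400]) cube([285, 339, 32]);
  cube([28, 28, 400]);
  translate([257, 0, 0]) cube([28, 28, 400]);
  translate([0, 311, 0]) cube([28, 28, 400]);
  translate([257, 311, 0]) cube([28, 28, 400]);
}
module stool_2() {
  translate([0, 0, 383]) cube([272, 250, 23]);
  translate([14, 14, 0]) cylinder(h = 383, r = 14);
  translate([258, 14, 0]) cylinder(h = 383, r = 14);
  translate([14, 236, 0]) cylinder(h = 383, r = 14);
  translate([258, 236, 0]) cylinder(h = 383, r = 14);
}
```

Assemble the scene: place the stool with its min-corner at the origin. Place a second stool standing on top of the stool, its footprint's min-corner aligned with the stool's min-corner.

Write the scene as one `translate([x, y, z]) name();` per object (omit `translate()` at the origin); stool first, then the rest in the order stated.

stool();
translate([0, 0, 432]) stool_2();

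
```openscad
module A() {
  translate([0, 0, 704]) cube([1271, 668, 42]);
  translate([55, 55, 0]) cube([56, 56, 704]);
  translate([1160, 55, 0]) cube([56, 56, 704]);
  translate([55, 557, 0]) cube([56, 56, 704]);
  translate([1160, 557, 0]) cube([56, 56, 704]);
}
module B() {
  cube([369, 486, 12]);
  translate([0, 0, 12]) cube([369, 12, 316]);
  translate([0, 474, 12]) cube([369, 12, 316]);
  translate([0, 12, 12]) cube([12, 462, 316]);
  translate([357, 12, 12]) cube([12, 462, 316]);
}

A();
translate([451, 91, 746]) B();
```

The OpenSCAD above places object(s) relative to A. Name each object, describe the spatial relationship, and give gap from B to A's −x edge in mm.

A is a table. B is an open box. The open box is on top of the table, centred. The gap from the open box to the table's −x edge is 451 mm.

The open box's min-x is at 451; the table's min-x is 0; gap = 451 mm.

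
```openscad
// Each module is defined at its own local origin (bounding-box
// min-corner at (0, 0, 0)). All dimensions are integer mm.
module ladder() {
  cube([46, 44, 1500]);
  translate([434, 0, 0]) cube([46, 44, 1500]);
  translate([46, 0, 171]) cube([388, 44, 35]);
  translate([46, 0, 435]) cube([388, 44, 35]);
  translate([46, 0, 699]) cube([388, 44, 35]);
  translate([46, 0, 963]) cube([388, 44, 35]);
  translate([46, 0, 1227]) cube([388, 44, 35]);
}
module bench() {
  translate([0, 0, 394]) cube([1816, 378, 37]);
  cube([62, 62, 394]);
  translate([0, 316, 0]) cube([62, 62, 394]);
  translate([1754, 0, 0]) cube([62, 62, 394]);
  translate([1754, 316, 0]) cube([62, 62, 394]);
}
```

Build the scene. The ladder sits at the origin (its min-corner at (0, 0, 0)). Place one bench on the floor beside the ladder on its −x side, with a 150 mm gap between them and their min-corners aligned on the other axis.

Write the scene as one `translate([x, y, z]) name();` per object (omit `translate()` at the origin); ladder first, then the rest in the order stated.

ladder();
translate([-1966, 0, 0]) bench();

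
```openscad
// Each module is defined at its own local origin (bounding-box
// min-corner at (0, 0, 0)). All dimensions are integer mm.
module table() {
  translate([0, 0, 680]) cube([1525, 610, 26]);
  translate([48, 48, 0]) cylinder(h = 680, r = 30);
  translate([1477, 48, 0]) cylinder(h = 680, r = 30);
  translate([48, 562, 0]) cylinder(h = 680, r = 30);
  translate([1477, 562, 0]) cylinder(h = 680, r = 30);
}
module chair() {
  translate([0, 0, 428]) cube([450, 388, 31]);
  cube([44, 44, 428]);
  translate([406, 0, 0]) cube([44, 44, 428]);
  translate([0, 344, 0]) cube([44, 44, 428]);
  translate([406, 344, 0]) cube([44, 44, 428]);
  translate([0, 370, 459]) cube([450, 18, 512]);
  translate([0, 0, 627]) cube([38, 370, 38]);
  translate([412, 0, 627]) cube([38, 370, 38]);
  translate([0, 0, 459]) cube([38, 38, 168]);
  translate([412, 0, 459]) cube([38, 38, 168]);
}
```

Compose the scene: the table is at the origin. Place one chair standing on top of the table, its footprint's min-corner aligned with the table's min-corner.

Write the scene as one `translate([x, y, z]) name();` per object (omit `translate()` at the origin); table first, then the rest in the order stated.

table();
translate([0, 0, 706]) chair();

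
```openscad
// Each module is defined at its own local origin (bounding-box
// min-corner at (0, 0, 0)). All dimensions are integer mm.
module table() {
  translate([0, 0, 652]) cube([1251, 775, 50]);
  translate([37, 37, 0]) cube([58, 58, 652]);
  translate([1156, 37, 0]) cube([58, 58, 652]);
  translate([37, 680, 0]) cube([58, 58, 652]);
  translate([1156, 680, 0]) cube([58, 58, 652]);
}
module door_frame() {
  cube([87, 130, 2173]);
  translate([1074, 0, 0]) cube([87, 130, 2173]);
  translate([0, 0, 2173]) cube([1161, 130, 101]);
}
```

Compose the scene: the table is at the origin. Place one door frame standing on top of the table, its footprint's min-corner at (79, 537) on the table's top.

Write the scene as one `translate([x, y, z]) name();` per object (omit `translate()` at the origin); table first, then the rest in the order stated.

table();
translate([79, 537, 702]) door_frame();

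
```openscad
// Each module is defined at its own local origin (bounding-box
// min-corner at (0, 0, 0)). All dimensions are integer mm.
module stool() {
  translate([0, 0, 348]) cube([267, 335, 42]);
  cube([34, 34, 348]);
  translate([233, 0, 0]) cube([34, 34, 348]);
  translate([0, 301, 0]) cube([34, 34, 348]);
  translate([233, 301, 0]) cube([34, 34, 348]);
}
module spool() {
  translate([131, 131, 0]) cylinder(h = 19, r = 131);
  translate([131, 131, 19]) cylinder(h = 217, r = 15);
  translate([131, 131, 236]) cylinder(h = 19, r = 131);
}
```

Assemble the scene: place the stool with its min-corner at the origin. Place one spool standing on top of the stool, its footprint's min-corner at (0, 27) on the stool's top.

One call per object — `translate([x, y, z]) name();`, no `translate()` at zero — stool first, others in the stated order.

stool();
translate([0, 27, 390]) spool();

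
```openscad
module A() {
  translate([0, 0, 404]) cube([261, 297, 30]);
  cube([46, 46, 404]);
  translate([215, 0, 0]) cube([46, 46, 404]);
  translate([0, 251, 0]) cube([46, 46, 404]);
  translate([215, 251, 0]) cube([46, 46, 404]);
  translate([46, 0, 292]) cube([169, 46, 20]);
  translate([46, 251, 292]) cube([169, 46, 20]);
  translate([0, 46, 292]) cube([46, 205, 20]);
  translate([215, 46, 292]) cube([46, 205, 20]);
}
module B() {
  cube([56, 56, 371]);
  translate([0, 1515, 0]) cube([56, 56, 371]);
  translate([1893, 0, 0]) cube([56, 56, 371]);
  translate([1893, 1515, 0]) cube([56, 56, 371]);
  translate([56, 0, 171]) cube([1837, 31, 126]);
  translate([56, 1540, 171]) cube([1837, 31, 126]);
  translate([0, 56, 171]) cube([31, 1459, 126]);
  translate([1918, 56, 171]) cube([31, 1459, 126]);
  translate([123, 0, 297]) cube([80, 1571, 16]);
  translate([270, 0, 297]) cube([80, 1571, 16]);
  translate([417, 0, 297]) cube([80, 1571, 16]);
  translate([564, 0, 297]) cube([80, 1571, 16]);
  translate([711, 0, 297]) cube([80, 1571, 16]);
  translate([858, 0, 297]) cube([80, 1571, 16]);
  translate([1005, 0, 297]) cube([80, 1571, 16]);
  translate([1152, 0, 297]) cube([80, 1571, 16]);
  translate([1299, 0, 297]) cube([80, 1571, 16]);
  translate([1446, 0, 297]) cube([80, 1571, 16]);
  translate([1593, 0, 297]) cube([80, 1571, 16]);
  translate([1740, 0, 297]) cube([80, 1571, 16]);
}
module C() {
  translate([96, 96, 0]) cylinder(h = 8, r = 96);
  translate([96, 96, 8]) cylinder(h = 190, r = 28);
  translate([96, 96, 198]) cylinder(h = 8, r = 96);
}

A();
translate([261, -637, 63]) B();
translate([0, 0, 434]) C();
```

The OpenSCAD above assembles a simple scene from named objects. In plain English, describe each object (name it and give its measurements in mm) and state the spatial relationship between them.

A is a four-legged stool. The seat is a 261×297×30 mm slab whose top surface is at z = 434 mm; four square legs, each 46×46 mm in cross-section, run from the floor (z = 0) to the underside of the seat, each flush with a corner of the seat. Four stretchers, 46 mm wide and 20 mm tall, connect adjacent legs with their undersides at z = 292 mm, each running between the inner faces of the legs it joins and aligned with the legs' outer faces on the other axis.

B is a bed frame 1949 mm long (x) by 1571 mm wide (y). Four 56×56 mm corner posts, 371 mm tall, at the corners of the footprint. Four rails of 31 mm thickness and 126 mm height run between adjacent posts with their undersides at z = 171 mm, their outer faces flush with the outside of the frame (the two x-running rails run between the posts' inner faces; the two y-running rails run between the posts' inner faces). 12 slats, each 80 mm wide (x) and 16 mm thick, lie across the top of the two x-running rails, running the full 1571 mm width of the frame in y; the slats are evenly spaced along x between the inner faces of the end posts with equal gaps (rounded down to the nearest mm) at the −x end and between each pair — any rounding remainder accumulates at the +x end.

C is a spool: two coaxial disc flanges of radius 96 mm and thickness 8 mm, joined by a core cylinder of radius 28 mm and height 190 mm. The lower flange rests on z = 0 and the three cylinders share a vertical axis.

The bed frame is beside the stool with their tops flush at z = 434. The spool is on top of the stool.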